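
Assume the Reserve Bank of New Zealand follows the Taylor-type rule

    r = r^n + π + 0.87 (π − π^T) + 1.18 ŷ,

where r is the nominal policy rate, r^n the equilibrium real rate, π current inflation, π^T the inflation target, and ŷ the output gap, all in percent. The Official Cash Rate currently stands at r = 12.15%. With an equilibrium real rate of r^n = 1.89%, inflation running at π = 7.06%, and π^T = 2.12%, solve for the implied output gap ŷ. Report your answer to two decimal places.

1.18 ŷ = 12.15 − 1.89 − 7.06 − 0.87 × (7.06 − 2.12) = -1.0978
ŷ = -1.0978 / 1.18 = -0.93

-0.93%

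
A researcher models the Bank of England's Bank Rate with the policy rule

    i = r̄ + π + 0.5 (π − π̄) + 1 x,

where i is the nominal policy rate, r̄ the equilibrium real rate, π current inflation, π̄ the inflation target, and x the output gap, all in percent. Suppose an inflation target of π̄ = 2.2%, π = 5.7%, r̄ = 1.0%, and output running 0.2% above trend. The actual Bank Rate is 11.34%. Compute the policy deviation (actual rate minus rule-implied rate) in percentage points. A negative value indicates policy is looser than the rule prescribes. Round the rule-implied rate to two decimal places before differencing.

Output 0.2% above potential → x = 0.2.
i = 1.0 + 5.7 + 0.5 × (5.7 − 2.2) + 1 × 0.2
   = 1.0 + 5.7 + 1.75 + 0.2 = 8.65
Deviation = 11.34 − 8.65 = 2.69 pp.

2.69 pp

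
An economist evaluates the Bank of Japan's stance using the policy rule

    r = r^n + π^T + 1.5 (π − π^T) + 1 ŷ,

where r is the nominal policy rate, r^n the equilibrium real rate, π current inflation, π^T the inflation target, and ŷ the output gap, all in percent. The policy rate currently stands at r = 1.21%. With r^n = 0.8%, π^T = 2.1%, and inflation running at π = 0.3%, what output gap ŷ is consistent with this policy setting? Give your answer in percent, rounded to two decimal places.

1 ŷ = 1.21 − 0.8 − 2.1 − 1.5 × (0.3 − 2.1) = 1.01
ŷ = 1.01 / 1 = 1.01

1.01%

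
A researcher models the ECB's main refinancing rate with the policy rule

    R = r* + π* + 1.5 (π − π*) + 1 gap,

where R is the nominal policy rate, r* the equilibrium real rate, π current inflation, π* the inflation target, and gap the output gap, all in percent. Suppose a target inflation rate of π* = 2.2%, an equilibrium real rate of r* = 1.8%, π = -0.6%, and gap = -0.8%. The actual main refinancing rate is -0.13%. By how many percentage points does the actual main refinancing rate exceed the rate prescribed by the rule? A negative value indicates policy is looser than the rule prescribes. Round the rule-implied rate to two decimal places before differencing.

R = 1.8 + 2.2 + 1.5 × (-0.6 − 2.2) + 1 × (-0.8)
   = 1.8 + 2.2 − 4.2 − 0.8 = -1.00
Deviation = -0.13 − (-1.00) = 0.87 pp.

0.87 pp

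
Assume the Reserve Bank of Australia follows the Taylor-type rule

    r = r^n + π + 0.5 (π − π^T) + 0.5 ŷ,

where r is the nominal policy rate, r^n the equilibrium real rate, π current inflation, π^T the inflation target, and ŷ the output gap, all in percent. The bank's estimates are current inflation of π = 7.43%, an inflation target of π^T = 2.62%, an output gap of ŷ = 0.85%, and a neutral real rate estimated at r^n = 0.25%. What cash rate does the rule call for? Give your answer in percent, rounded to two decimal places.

r = 0.25 + 7.43 + 0.5 × (7.43 − 2.62) + 0.5 × 0.85
   = 0.25 + 7.43 + 2.405 + 0.425 = 10.51

10.51%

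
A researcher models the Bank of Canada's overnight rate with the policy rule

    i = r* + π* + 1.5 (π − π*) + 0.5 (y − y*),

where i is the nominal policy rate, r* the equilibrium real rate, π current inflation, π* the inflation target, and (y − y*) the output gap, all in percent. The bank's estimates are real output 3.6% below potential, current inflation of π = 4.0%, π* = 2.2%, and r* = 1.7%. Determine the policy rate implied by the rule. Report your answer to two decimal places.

4.80%

Output 3.6% below potential → (y − y*) = -3.6.
i = 1.7 + 2.2 + 1.5 × (4.0 − 2.2) + 0.5 × (-3.6)
   = 1.7 + 2.2 + 2.7 − 1.8 = 4.80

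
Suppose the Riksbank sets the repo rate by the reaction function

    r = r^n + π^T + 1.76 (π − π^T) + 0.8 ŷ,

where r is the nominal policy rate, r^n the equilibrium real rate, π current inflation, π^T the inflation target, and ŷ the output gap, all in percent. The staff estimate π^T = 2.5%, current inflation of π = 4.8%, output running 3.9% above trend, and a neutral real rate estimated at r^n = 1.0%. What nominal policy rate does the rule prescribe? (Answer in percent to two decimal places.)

10.67%

Output 3.9% above potential → ŷ = 3.9.
r = 1.0 + 2.5 + 1.76 × (4.8 − 2.5) + 0.8 × 3.9
   = 1.0 + 2.5 + 4.048 + 3.12 = 10.67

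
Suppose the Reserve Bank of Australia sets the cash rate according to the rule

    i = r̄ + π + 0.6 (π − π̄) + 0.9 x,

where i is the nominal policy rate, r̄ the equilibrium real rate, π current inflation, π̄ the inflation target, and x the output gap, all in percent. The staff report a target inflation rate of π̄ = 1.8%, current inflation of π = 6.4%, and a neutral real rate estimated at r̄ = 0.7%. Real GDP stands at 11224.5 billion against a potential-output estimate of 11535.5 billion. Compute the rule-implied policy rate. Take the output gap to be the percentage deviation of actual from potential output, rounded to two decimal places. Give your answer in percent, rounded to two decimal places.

Output gap = 100 × (11224.5 − 11535.5) / 11535.5 = -2.70%.
i = 0.70 + 6.40 + 0.6 × (6.40 − 1.80) + 0.9 × (-2.70)
   = 0.70 + 6.4 + 2.76 − 2.43 = 7.43

7.43%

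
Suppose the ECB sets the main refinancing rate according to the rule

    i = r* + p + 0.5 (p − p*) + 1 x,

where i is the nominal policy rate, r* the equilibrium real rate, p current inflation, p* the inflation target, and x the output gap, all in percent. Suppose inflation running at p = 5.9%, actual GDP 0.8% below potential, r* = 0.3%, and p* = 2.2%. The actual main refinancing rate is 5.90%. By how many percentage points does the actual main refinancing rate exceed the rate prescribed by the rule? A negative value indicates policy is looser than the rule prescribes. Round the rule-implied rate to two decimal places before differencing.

-1.35 pp

Output 0.8% below potential → x = -0.8.
i = 0.3 + 5.9 + 0.5 × (5.9 − 2.2) + 1 × (-0.8)
   = 0.3 + 5.9 + 1.85 − 0.8 = 7.25
Deviation = 5.90 − 7.25 = -1.35 pp.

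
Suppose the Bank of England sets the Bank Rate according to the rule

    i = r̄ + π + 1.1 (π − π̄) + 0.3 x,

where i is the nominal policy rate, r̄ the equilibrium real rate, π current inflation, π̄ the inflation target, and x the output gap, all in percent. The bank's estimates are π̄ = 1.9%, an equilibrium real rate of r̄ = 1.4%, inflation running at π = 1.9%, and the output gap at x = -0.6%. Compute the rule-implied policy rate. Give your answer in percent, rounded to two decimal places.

i = 1.4 + 1.9 + 1.1 × (1.9 − 1.9) + 0.3 × (-0.6)
   = 1.4 + 1.9 + 0 − 0.18 = 3.12

3.12%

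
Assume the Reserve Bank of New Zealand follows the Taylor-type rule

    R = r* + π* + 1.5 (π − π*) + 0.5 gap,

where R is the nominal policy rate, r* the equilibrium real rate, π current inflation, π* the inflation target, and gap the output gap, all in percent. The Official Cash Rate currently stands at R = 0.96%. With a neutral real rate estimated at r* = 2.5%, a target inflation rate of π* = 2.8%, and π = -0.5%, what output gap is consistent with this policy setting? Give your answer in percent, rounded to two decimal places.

1.22%

0.5 gap = 0.96 − 2.5 − 2.8 − 1.5 × ((-0.5) − 2.8) = 0.61
gap = 0.61 / 0.5 = 1.22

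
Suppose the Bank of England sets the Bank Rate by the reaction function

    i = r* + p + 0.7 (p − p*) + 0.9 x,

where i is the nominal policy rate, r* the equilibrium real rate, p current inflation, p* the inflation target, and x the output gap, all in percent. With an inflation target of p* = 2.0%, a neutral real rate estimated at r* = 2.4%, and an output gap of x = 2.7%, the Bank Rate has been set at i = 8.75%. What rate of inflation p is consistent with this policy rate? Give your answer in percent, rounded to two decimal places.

Collecting p: i = r* + (1 + 0.7) p − 0.7 p* + 0.9 x
1.7 p = 8.75 − 2.4 + 0.7 × 2.0 − 0.9 × 2.7 = 5.32
p = 5.32 / 1.7 = 3.13

3.13%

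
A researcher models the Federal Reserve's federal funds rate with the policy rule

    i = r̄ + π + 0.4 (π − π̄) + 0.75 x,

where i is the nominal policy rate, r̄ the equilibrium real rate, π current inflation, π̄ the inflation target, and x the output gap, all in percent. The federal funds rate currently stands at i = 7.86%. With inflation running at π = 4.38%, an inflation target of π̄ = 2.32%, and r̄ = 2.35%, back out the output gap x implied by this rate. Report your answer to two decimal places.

0.41%

0.75 x = 7.86 − 2.35 − 4.38 − 0.4 × (4.38 − 2.32) = 0.306
x = 0.306 / 0.75 = 0.41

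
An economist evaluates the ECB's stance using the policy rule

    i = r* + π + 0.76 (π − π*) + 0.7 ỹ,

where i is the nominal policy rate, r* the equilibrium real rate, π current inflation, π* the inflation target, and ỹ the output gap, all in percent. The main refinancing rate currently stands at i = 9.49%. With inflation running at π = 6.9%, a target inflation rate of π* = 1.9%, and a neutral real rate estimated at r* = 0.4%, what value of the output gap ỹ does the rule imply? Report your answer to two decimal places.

-2.30%

0.7 ỹ = 9.49 − 0.4 − 6.9 − 0.76 × (6.9 − 1.9) = -1.61
ỹ = -1.61 / 0.7 = -2.30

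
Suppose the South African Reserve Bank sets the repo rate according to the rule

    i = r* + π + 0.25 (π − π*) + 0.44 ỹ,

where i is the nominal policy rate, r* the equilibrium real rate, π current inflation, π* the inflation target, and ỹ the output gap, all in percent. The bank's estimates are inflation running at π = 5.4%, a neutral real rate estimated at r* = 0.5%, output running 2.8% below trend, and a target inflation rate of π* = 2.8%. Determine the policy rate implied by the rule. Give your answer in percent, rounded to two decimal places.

Output 2.8% below potential → ỹ = -2.8.
i = 0.5 + 5.4 + 0.25 × (5.4 − 2.8) + 0.44 × (-2.8)
   = 0.5 + 5.4 + 0.65 − 1.232 = 5.32

5.32%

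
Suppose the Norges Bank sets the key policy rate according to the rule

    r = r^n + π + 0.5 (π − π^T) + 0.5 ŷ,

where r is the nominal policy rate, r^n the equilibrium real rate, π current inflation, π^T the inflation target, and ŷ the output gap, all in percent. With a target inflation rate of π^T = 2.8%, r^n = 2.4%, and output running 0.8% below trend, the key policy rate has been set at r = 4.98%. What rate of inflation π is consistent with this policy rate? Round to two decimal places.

2.92%

Output 0.8% below potential → ŷ = -0.8.
Collecting π: r = r^n + (1 + 0.5) π − 0.5 π^T + 0.5 ŷ
1.5 π = 4.98 − 2.4 + 0.5 × 2.8 − 0.5 × (-0.8) = 4.38
π = 4.38 / 1.5 = 2.92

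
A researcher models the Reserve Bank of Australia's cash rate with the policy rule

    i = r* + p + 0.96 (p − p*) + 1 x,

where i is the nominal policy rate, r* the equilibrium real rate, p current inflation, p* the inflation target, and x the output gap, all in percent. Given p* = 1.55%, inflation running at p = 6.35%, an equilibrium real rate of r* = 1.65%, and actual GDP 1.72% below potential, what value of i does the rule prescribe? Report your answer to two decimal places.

10.89%

Output 1.72% below potential → x = -1.72.
i = 1.65 + 6.35 + 0.96 × (6.35 − 1.55) + 1 × (-1.72)
   = 1.65 + 6.35 + 4.608 − 1.72 = 10.89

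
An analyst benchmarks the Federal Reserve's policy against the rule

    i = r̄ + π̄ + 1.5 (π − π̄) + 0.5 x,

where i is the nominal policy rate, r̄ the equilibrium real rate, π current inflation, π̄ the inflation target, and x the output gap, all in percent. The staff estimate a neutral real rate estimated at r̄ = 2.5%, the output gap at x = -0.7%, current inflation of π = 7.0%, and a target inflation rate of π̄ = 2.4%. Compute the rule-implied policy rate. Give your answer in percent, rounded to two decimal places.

11.45%

i = 2.5 + 2.4 + 1.5 × (7.0 − 2.4) + 0.5 × (-0.7)
   = 2.5 + 2.4 + 6.9 − 0.35 = 11.45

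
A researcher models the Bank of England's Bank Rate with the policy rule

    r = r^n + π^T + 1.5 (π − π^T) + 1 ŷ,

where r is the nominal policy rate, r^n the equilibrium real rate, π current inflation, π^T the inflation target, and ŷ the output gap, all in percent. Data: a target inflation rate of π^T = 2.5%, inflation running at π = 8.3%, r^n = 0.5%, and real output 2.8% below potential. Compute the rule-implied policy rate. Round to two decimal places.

Output 2.8% below potential → ŷ = -2.8.
r = 0.5 + 2.5 + 1.5 × (8.3 − 2.5) + 1 × (-2.8)
   = 0.5 + 2.5 + 8.7 − 2.8 = 8.90

8.90%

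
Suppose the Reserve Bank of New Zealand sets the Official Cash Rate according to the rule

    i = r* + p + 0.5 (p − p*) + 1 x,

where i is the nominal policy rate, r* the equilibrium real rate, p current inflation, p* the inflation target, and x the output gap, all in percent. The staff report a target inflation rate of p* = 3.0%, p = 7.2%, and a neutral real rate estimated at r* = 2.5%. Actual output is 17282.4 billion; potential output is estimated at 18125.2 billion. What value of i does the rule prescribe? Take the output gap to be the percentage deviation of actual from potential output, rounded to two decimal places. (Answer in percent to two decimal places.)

Output gap = 100 × (17282.4 − 18125.2) / 18125.2 = -4.65%.
i = 2.50 + 7.20 + 0.5 × (7.20 − 3.00) + 1 × (-4.65)
   = 2.50 + 7.2 + 2.1 − 4.65 = 7.15

7.15%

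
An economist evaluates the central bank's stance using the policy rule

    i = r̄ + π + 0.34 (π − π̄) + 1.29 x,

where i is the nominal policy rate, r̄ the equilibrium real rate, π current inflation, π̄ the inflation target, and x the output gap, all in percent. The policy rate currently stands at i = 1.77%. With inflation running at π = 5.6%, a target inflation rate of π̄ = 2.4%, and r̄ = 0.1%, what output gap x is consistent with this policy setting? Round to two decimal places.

-3.89%

1.29 x = 1.77 − 0.1 − 5.6 − 0.34 × (5.6 − 2.4) = -5.018
x = -5.018 / 1.29 = -3.89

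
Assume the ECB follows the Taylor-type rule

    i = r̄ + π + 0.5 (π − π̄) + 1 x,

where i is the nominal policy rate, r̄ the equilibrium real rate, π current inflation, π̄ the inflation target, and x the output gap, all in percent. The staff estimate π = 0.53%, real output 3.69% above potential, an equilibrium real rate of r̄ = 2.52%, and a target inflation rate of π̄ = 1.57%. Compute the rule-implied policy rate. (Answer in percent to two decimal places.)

6.22%

Output 3.69% above potential → x = 3.69.
i = 2.52 + 0.53 + 0.5 × (0.53 − 1.57) + 1 × 3.69
   = 2.52 + 0.53 − 0.52 + 3.69 = 6.22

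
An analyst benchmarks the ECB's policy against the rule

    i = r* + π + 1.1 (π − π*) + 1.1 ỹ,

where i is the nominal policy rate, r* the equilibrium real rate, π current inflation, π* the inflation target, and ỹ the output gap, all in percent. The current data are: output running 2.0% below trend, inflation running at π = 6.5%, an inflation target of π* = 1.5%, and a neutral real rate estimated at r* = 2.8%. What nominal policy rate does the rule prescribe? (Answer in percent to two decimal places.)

Output 2.0% below potential → ỹ = -2.0.
i = 2.8 + 6.5 + 1.1 × (6.5 − 1.5) + 1.1 × (-2.0)
   = 2.8 + 6.5 + 5.5 − 2.2 = 12.60

12.60%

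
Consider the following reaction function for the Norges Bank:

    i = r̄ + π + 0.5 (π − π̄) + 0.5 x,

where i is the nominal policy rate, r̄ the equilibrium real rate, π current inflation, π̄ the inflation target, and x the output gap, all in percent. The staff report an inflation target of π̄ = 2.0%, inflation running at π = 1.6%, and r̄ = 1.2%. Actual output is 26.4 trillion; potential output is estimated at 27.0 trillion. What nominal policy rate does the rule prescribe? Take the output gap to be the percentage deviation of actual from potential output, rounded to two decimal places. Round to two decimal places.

Output gap = 100 × (26.4 − 27.0) / 27.0 = -2.22%.
i = 1.20 + 1.60 + 0.5 × (1.60 − 2.00) + 0.5 × (-2.22)
   = 1.20 + 1.6 − 0.2 − 1.11 = 1.49

1.49%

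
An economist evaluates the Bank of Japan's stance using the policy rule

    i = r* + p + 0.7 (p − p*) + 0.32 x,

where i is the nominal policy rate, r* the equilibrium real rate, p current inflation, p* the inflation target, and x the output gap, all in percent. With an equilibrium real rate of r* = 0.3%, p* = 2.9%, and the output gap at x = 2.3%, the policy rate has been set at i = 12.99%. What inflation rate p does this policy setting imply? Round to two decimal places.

Collecting p: i = r* + (1 + 0.7) p − 0.7 p* + 0.32 x
1.7 p = 12.99 − 0.3 + 0.7 × 2.9 − 0.32 × 2.3 = 13.984
p = 13.984 / 1.7 = 8.23

8.23%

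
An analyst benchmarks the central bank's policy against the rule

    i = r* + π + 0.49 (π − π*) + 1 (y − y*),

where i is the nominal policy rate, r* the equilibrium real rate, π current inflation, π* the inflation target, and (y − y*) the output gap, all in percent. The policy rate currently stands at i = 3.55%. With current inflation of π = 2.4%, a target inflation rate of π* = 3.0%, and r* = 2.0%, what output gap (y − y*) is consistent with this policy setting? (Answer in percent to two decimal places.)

1 (y − y*) = 3.55 − 2.0 − 2.4 − 0.49 × (2.4 − 3.0) = -0.556
(y − y*) = -0.556 / 1 = -0.56

-0.56%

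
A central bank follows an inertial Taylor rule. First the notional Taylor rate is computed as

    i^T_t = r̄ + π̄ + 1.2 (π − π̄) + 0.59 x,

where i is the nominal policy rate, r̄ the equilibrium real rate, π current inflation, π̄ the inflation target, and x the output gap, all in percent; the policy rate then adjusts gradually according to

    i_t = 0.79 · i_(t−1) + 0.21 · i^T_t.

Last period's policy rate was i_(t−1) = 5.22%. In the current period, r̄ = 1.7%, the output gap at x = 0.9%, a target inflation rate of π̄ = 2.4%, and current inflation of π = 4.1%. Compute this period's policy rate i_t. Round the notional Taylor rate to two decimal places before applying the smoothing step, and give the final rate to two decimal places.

i^T_t = 1.7 + 2.4 + 1.2 × (4.1 − 2.4) + 0.59 × 0.9
   = 1.7 + 2.4 + 2.04 + 0.531 = 6.67
i_t = 0.79 × 5.22 + 0.21 × 6.67 = 4.1238 + 1.4007 = 5.52

5.52%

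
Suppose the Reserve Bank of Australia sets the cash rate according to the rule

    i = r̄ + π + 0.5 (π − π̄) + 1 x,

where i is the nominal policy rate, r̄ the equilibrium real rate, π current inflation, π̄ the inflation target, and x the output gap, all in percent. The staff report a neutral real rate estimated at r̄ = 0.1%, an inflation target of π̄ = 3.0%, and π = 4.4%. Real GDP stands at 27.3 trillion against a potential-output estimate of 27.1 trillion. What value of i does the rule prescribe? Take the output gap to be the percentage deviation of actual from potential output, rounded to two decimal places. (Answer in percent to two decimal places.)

Output gap = 100 × (27.3 − 27.1) / 27.1 = 0.74%.
i = 0.10 + 4.40 + 0.5 × (4.40 − 3.00) + 1 × 0.74
   = 0.10 + 4.4 + 0.7 + 0.74 = 5.94

5.94%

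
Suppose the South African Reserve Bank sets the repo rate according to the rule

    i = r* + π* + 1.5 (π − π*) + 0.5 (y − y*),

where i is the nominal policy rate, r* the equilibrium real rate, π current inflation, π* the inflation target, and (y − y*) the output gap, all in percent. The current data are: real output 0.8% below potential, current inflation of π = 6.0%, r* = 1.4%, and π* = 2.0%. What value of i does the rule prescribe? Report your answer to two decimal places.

9.00%

Output 0.8% below potential → (y − y*) = -0.8.
i = 1.4 + 2.0 + 1.5 × (6.0 − 2.0) + 0.5 × (-0.8)
   = 1.4 + 2 + 6 − 0.4 = 9.00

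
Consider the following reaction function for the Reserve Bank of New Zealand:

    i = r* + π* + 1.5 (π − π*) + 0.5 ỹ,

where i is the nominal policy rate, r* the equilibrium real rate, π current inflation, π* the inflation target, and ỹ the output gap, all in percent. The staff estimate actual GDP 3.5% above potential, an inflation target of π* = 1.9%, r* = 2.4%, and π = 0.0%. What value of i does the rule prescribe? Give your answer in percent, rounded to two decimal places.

Output 3.5% above potential → ỹ = 3.5.
i = 2.4 + 1.9 + 1.5 × (0.0 − 1.9) + 0.5 × 3.5
   = 2.4 + 1.9 − 2.85 + 1.75 = 3.20

3.20%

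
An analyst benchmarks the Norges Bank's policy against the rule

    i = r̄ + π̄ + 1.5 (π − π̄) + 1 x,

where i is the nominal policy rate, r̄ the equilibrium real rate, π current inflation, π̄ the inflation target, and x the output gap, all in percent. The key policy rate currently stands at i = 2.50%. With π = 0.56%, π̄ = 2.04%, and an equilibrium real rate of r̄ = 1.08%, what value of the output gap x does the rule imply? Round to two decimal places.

1.60%

1 x = 2.50 − 1.08 − 2.04 − 1.5 × (0.56 − 2.04) = 1.6
x = 1.6 / 1 = 1.60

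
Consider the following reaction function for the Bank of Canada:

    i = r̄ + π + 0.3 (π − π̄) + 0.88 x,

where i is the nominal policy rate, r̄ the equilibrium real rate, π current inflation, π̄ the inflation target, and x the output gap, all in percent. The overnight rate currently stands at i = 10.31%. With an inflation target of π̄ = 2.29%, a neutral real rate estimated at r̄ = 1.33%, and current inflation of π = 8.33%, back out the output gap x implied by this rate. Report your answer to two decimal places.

-1.32%

0.88 x = 10.31 − 1.33 − 8.33 − 0.3 × (8.33 − 2.29) = -1.162
x = -1.162 / 0.88 = -1.32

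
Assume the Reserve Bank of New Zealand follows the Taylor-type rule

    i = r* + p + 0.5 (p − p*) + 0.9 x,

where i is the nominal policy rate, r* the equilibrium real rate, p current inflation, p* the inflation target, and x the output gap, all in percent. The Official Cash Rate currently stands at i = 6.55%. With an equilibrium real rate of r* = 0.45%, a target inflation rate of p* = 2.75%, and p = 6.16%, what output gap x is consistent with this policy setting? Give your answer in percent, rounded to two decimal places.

-1.96%

0.9 x = 6.55 − 0.45 − 6.16 − 0.5 × (6.16 − 2.75) = -1.765
x = -1.765 / 0.9 = -1.96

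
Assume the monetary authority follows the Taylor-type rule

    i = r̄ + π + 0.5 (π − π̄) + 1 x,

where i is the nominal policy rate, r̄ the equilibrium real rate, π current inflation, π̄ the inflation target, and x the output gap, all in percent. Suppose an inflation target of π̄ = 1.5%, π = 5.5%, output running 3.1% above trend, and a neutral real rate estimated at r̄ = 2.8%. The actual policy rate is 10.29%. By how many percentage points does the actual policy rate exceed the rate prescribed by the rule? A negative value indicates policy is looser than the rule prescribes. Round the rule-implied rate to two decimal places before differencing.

Output 3.1% above potential → x = 3.1.
i = 2.8 + 5.5 + 0.5 × (5.5 − 1.5) + 1 × 3.1
   = 2.8 + 5.5 + 2 + 3.1 = 13.40
Deviation = 10.29 − 13.40 = -3.11 pp.

-3.11 pp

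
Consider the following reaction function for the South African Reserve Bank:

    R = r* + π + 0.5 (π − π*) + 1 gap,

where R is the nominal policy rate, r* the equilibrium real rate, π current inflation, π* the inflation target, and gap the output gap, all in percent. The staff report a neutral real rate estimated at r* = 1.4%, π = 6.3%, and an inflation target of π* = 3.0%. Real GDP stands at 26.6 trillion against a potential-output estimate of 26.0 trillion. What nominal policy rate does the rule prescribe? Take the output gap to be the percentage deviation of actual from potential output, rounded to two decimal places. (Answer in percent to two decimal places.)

11.66%

Output gap = 100 × (26.6 − 26.0) / 26.0 = 2.31%.
R = 1.40 + 6.30 + 0.5 × (6.30 − 3.00) + 1 × 2.31
   = 1.40 + 6.3 + 1.65 + 2.31 = 11.66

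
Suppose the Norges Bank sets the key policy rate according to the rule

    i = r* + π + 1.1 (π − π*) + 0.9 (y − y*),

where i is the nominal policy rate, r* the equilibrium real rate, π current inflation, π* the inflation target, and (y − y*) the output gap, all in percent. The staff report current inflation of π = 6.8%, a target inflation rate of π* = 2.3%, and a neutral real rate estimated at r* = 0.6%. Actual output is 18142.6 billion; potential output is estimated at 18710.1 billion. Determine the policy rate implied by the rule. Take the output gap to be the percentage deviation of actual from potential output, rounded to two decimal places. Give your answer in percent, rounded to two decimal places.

Output gap = 100 × (18142.6 − 18710.1) / 18710.1 = -3.03%.
i = 0.60 + 6.80 + 1.1 × (6.80 − 2.30) + 0.9 × (-3.03)
   = 0.60 + 6.8 + 4.95 − 2.727 = 9.62

9.62%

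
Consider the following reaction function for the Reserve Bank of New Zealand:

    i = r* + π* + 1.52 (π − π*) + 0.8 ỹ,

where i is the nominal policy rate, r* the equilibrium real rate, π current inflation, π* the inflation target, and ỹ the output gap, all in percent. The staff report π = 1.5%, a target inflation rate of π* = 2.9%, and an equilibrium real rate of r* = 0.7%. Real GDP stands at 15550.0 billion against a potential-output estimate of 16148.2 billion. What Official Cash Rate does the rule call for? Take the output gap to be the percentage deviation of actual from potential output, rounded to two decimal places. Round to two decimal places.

-1.49%

Output gap = 100 × (15550.0 − 16148.2) / 16148.2 = -3.70%.
i = 0.70 + 2.90 + 1.52 × (1.50 − 2.90) + 0.8 × (-3.70)
   = 0.70 + 2.9 − 2.128 − 2.96 = -1.49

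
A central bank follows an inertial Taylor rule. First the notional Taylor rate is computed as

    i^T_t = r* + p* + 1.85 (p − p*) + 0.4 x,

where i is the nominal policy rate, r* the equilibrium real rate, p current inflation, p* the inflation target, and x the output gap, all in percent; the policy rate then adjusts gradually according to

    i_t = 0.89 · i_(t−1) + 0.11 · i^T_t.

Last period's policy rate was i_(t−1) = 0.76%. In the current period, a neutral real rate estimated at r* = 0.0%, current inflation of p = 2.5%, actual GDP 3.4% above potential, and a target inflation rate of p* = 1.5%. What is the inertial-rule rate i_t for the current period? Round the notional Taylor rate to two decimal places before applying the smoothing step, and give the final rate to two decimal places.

1.19%

Output 3.4% above potential → x = 3.4.
i^T_t = 0.0 + 1.5 + 1.85 × (2.5 − 1.5) + 0.4 × 3.4
   = 0.0 + 1.5 + 1.85 + 1.36 = 4.71
i_t = 0.89 × 0.76 + 0.11 × 4.71 = 0.6764 + 0.5181 = 1.19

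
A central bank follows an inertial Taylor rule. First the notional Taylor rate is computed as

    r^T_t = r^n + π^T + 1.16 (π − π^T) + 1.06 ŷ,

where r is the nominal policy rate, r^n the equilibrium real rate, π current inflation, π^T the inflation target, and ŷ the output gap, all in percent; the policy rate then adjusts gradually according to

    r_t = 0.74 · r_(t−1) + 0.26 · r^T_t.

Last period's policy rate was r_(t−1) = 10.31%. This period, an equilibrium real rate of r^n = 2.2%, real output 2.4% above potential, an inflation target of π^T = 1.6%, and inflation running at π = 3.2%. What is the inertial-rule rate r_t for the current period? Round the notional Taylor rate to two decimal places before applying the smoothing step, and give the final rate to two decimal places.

Output 2.4% above potential → ŷ = 2.4.
r^T_t = 2.2 + 1.6 + 1.16 × (3.2 − 1.6) + 1.06 × 2.4
   = 2.2 + 1.6 + 1.856 + 2.544 = 8.20
r_t = 0.74 × 10.31 + 0.26 × 8.20 = 7.6294 + 2.132 = 9.76

9.76%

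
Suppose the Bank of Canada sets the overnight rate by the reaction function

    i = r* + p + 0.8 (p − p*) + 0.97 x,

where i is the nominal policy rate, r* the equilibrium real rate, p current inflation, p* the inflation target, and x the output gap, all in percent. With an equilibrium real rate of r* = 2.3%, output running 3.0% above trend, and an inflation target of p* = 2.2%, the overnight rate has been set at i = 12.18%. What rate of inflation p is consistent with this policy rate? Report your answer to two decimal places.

4.85%

Output 3.0% above potential → x = 3.0.
Collecting p: i = r* + (1 + 0.8) p − 0.8 p* + 0.97 x
1.8 p = 12.18 − 2.3 + 0.8 × 2.2 − 0.97 × 3.0 = 8.73
p = 8.73 / 1.8 = 4.85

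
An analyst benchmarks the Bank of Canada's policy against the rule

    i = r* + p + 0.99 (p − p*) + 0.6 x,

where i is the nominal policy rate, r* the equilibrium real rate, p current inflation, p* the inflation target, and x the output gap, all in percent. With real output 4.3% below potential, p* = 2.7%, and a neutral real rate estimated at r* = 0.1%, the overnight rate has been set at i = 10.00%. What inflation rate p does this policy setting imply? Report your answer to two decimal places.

7.61%

Output 4.3% below potential → x = -4.3.
Collecting p: i = r* + (1 + 0.99) p − 0.99 p* + 0.6 x
1.99 p = 10.00 − 0.1 + 0.99 × 2.7 − 0.6 × (-4.3) = 15.153
p = 15.153 / 1.99 = 7.61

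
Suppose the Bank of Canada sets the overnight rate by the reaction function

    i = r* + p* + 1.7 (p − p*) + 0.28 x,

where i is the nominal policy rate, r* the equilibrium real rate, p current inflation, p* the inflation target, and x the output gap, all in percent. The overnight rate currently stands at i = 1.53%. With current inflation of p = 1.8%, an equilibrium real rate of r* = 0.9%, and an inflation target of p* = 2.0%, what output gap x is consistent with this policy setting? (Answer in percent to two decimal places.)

0.28 x = 1.53 − 0.9 − 2.0 − 1.7 × (1.8 − 2.0) = -1.03
x = -1.03 / 0.28 = -3.68

-3.68%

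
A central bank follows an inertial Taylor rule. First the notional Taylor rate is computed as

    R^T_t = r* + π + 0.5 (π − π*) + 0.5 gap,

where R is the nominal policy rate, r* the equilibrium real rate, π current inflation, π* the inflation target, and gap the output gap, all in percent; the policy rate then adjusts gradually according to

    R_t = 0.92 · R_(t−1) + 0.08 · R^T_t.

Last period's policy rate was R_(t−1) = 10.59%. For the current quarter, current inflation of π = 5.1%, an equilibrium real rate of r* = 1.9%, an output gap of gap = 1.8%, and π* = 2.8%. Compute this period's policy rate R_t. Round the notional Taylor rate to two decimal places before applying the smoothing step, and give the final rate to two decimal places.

R^T_t = 1.9 + 5.1 + 0.5 × (5.1 − 2.8) + 0.5 × 1.8
   = 1.9 + 5.1 + 1.15 + 0.9 = 9.05
R_t = 0.92 × 10.59 + 0.08 × 9.05 = 9.7428 + 0.724 = 10.47

10.47%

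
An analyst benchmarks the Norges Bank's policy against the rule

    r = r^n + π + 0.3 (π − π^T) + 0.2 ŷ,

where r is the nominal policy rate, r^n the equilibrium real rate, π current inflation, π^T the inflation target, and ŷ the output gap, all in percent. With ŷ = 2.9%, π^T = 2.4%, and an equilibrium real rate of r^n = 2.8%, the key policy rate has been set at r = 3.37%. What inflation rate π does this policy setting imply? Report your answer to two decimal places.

Collecting π: r = r^n + (1 + 0.3) π − 0.3 π^T + 0.2 ŷ
1.3 π = 3.37 − 2.8 + 0.3 × 2.4 − 0.2 × 2.9 = 0.71
π = 0.71 / 1.3 = 0.55

0.55%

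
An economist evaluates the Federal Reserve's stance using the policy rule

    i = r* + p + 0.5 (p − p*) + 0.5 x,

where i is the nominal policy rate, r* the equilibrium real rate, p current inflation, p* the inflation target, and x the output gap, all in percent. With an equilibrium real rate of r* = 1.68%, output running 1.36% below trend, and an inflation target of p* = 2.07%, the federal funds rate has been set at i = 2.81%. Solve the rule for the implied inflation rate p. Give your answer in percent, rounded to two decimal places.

Output 1.36% below potential → x = -1.36.
Collecting p: i = r* + (1 + 0.5) p − 0.5 p* + 0.5 x
1.5 p = 2.81 − 1.68 + 0.5 × 2.07 − 0.5 × (-1.36) = 2.845
p = 2.845 / 1.5 = 1.90

1.90%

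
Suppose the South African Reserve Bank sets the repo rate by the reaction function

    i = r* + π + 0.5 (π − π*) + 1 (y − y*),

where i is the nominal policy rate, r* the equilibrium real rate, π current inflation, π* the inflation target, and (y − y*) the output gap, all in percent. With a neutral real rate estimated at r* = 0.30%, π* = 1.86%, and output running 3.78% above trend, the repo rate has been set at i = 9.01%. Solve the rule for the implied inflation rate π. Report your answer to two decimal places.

3.91%

Output 3.78% above potential → (y − y*) = 3.78.
Collecting π: i = r* + (1 + 0.5) π − 0.5 π* + 1 (y − y*)
1.5 π = 9.01 − 0.30 + 0.5 × 1.86 − 1 × 3.78 = 5.86
π = 5.86 / 1.5 = 3.91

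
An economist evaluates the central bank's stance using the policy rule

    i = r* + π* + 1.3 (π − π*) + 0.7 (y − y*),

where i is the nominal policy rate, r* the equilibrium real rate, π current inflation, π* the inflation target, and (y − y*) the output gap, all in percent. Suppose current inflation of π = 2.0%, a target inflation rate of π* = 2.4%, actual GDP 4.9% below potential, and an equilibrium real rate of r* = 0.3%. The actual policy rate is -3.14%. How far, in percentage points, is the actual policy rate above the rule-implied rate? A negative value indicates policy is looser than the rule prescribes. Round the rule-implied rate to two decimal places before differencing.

-1.89 pp

Output 4.9% below potential → (y − y*) = -4.9.
i = 0.3 + 2.4 + 1.3 × (2.0 − 2.4) + 0.7 × (-4.9)
   = 0.3 + 2.4 − 0.52 − 3.43 = -1.25
Deviation = -3.14 − (-1.25) = -1.89 pp.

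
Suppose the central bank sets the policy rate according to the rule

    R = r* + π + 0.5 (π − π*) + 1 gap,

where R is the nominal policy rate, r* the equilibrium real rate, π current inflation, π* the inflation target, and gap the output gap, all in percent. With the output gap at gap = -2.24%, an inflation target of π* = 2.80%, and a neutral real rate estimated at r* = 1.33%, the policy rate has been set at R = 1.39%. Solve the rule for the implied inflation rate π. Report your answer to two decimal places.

2.47%

Collecting π: R = r* + (1 + 0.5) π − 0.5 π* + 1 gap
1.5 π = 1.39 − 1.33 + 0.5 × 2.80 − 1 × (-2.24) = 3.7
π = 3.7 / 1.5 = 2.47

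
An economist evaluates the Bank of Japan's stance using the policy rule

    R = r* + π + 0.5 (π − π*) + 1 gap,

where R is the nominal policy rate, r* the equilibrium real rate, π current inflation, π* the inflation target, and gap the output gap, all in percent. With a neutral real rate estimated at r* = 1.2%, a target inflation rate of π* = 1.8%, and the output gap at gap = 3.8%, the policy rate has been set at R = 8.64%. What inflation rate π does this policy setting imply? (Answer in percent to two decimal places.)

Collecting π: R = r* + (1 + 0.5) π − 0.5 π* + 1 gap
1.5 π = 8.64 − 1.2 + 0.5 × 1.8 − 1 × 3.8 = 4.54
π = 4.54 / 1.5 = 3.03

3.03%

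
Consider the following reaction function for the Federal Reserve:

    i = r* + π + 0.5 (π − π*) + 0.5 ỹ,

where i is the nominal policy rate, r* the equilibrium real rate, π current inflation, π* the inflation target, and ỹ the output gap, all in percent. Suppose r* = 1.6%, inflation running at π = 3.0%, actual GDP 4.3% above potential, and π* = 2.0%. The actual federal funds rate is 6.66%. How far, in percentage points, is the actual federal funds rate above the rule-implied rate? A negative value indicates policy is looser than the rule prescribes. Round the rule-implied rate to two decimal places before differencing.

Output 4.3% above potential → ỹ = 4.3.
i = 1.6 + 3.0 + 0.5 × (3.0 − 2.0) + 0.5 × 4.3
   = 1.6 + 3 + 0.5 + 2.15 = 7.25
Deviation = 6.66 − 7.25 = -0.59 pp.

-0.59 pp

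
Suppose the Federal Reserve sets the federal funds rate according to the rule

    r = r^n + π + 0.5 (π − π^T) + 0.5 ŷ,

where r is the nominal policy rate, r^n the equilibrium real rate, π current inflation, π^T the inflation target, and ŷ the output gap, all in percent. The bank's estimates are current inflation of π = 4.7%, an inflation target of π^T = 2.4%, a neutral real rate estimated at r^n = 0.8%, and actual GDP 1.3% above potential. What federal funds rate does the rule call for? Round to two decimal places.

7.30%

Output 1.3% above potential → ŷ = 1.3.
r = 0.8 + 4.7 + 0.5 × (4.7 − 2.4) + 0.5 × 1.3
   = 0.8 + 4.7 + 1.15 + 0.65 = 7.30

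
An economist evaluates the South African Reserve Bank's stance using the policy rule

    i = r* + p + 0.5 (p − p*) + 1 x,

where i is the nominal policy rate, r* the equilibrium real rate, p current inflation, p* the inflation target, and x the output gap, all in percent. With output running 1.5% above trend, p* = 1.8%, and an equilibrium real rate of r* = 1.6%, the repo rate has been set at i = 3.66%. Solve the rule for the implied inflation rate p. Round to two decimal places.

Output 1.5% above potential → x = 1.5.
Collecting p: i = r* + (1 + 0.5) p − 0.5 p* + 1 x
1.5 p = 3.66 − 1.6 + 0.5 × 1.8 − 1 × 1.5 = 1.46
p = 1.46 / 1.5 = 0.97

0.97%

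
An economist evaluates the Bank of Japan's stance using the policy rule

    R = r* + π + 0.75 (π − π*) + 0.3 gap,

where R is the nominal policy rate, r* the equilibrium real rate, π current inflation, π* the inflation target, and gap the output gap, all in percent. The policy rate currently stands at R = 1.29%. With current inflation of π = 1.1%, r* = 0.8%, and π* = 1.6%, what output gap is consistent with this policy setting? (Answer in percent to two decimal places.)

0.3 gap = 1.29 − 0.8 − 1.1 − 0.75 × (1.1 − 1.6) = -0.235
gap = -0.235 / 0.3 = -0.78

-0.78%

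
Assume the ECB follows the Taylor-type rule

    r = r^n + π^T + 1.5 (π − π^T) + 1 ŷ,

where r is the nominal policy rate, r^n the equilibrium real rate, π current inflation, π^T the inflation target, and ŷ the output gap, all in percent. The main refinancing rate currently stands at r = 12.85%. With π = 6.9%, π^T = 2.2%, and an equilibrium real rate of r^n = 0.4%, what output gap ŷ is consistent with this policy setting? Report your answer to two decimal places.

3.20%

1 ŷ = 12.85 − 0.4 − 2.2 − 1.5 × (6.9 − 2.2) = 3.2
ŷ = 3.2 / 1 = 3.20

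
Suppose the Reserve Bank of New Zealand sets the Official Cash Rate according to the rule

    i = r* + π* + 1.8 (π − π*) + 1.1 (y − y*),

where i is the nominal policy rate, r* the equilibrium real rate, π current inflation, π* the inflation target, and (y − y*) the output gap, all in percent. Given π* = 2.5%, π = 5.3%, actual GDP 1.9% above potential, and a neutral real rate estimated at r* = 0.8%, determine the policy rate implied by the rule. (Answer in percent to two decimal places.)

Output 1.9% above potential → (y − y*) = 1.9.
i = 0.8 + 2.5 + 1.8 × (5.3 − 2.5) + 1.1 × 1.9
   = 0.8 + 2.5 + 5.04 + 2.09 = 10.43

10.43%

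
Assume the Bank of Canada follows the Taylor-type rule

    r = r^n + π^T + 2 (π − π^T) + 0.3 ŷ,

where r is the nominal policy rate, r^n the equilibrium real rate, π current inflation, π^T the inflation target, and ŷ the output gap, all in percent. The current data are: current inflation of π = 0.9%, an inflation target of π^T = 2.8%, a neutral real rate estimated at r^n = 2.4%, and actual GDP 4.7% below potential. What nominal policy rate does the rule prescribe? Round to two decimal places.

Output 4.7% below potential → ŷ = -4.7.
r = 2.4 + 2.8 + 2 × (0.9 − 2.8) + 0.3 × (-4.7)
   = 2.4 + 2.8 − 3.8 − 1.41 = -0.01

-0.01%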